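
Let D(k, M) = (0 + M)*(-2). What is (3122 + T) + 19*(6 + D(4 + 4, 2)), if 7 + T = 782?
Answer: 3935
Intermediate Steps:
T = 775 (T = -7 + 782 = 775)
D(k, M) = -2*M (D(k, M) = M*(-2) = -2*M)
(3122 + T) + 19*(6 + D(4 + 4, 2)) = (3122 + 775) + 19*(6 - 2*2) = 3897 + 19*(6 - 4) = 3897 + 19*2 = 3897 + 38 = 3935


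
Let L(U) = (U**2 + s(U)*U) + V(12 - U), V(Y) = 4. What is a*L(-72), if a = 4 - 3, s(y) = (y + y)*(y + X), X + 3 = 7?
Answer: -699836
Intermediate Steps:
X = 4 (X = -3 + 7 = 4)
s(y) = 2*y*(4 + y) (s(y) = (y + y)*(y + 4) = (2*y)*(4 + y) = 2*y*(4 + y))
L(U) = 4 + U**2 + 2*U**2*(4 + U) (L(U) = (U**2 + (2*U*(4 + U))*U) + 4 = (U**2 + 2*U**2*(4 + U)) + 4 = 4 + U**2 + 2*U**2*(4 + U))
a = 1
a*L(-72) = 1*(4 + 2*(-72)**3 + 9*(-72)**2) = 1*(4 + 2*(-373248) + 9*5184) = 1*(4 - 746496 + 46656) = 1*(-699836) = -699836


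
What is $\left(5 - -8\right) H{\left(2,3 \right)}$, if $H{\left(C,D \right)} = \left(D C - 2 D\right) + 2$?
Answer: $26$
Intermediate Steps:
$H{\left(C,D \right)} = 2 - 2 D + C D$ ($H{\left(C,D \right)} = \left(C D - 2 D\right) + 2 = \left(- 2 D + C D\right) + 2 = 2 - 2 D + C D$)
$\left(5 - -8\right) H{\left(2,3 \right)} = \left(5 - -8\right) \left(2 - 6 + 2 \cdot 3\right) = \left(5 + 8\right) \left(2 - 6 + 6\right) = 13 \cdot 2 = 26$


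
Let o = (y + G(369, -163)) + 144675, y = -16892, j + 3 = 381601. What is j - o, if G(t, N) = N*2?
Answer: 254141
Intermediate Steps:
j = 381598 (j = -3 + 381601 = 381598)
G(t, N) = 2*N
o = 127457 (o = (-16892 + 2*(-163)) + 144675 = (-16892 - 326) + 144675 = -17218 + 144675 = 127457)
j - o = 381598 - 1*127457 = 381598 - 127457 = 254141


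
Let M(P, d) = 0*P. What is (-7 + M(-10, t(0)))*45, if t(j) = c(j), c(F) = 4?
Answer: -315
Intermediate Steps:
t(j) = 4
M(P, d) = 0
(-7 + M(-10, t(0)))*45 = (-7 + 0)*45 = -7*45 = -315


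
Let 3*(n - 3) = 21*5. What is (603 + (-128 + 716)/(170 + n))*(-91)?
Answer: -220521/4 ≈ -55130.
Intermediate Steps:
n = 38 (n = 3 + (21*5)/3 = 3 + (⅓)*105 = 3 + 35 = 38)
(603 + (-128 + 716)/(170 + n))*(-91) = (603 + (-128 + 716)/(170 + 38))*(-91) = (603 + 588/208)*(-91) = (603 + 588*(1/208))*(-91) = (603 + 147/52)*(-91) = (31503/52)*(-91) = -220521/4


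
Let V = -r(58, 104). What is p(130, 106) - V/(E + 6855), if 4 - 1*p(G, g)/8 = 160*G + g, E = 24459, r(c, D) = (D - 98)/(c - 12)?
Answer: -40144213983/240074 ≈ -1.6722e+5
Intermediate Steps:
r(c, D) = (-98 + D)/(-12 + c)
p(G, g) = 32 - 1280*G - 8*g (p(G, g) = 32 - 8*(160*G + g) = 32 - 8*(g + 160*G) = 32 + (-1280*G - 8*g) = 32 - 1280*G - 8*g)
V = -3/23 (V = -(-98 + 104)/(-12 + 58) = -6/46 = -1*3/23 = -3/23 ≈ -0.13043)
p(130, 106) - V/(E + 6855) = (32 - 1280*130 - 8*106) - (-3)/(23*(24459 + 6855)) = (32 - 166400 - 848) - (-3)/(23*31314) = -167216 - (-3)/(23*31314) = -167216 - 1*(-1/240074) = -167216 + 1/240074 = -40144213983/240074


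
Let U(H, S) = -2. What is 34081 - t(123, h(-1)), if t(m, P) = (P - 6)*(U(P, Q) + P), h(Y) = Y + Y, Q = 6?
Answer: 34049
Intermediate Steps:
h(Y) = 2*Y
t(m, P) = (-6 + P)*(-2 + P) (t(m, P) = (P - 6)*(-2 + P) = (-6 + P)*(-2 + P))
34081 - t(123, h(-1)) = 34081 - (12 + (2*(-1))² - 16*(-1)) = 34081 - (12 + (-2)² - 8*(-2)) = 34081 - (12 + 4 + 16) = 34081 - 1*32 = 34081 - 32 = 34049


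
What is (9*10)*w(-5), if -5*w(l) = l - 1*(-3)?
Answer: 36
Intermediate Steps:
w(l) = -⅗ - l/5 (w(l) = -(l - 1*(-3))/5 = -(l + 3)/5 = -(3 + l)/5 = -⅗ - l/5)
(9*10)*w(-5) = (9*10)*(-⅗ - ⅕*(-5)) = 90*(-⅗ + 1) = 90*(⅖) = 36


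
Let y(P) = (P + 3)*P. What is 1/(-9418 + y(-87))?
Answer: -1/2110 ≈ -0.00047393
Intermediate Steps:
y(P) = P*(3 + P) (y(P) = (3 + P)*P = P*(3 + P))
1/(-9418 + y(-87)) = 1/(-9418 - 87*(3 - 87)) = 1/(-9418 - 87*(-84)) = 1/(-9418 + 7308) = 1/(-2110) = -1/2110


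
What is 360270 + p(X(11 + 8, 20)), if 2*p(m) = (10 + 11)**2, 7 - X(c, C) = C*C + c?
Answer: 720981/2 ≈ 3.6049e+5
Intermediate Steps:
X(c, C) = 7 - c - C**2 (X(c, C) = 7 - (C*C + c) = 7 - (C**2 + c) = 7 - (c + C**2) = 7 + (-c - C**2) = 7 - c - C**2)
p(m) = 441/2 (p(m) = (10 + 11)**2/2 = (1/2)*21**2 = (1/2)*441 = 441/2)
360270 + p(X(11 + 8, 20)) = 360270 + 441/2 = 720981/2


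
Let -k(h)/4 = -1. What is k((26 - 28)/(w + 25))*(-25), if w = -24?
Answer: -100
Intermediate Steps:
k(h) = 4 (k(h) = -4*(-1) = 4)
k((26 - 28)/(w + 25))*(-25) = 4*(-25) = -100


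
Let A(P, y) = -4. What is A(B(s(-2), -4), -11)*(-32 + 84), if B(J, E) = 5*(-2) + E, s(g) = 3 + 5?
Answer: -208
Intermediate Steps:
s(g) = 8
B(J, E) = -10 + E
A(B(s(-2), -4), -11)*(-32 + 84) = -4*(-32 + 84) = -4*52 = -208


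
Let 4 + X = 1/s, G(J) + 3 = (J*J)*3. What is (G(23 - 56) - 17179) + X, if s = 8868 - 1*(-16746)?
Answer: -356521265/25614 ≈ -13919.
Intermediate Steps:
s = 25614 (s = 8868 + 16746 = 25614)
G(J) = -3 + 3*J² (G(J) = -3 + (J*J)*3 = -3 + J²*3 = -3 + 3*J²)
X = -102455/25614 (X = -4 + 1/25614 = -102455/25614 ≈ -4.0000)
(G(23 - 56) - 17179) + X = ((-3 + 3*(23 - 56)²) - 17179) - 102455/25614 = ((-3 + 3*(-33)²) - 17179) - 102455/25614 = ((-3 + 3*1089) - 17179) - 102455/25614 = ((-3 + 3267) - 17179) - 102455/25614 = (3264 - 17179) - 102455/25614 = -13915 - 102455/25614 = -356521265/25614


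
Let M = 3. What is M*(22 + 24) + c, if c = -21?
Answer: 117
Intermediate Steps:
M*(22 + 24) + c = 3*(22 + 24) - 21 = 3*46 - 21 = 138 - 21 = 117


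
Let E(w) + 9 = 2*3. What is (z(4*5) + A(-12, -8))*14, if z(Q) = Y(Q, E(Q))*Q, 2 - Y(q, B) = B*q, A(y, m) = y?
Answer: 17192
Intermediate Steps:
E(w) = -3 (E(w) = -9 + 2*3 = -9 + 6 = -3)
Y(q, B) = 2 - B*q
z(Q) = Q*(2 + 3*Q) (z(Q) = (2 - 1*(-3)*Q)*Q = (2 + 3*Q)*Q = Q*(2 + 3*Q))
(z(4*5) + A(-12, -8))*14 = ((4*5)*(2 + 3*(4*5)) - 12)*14 = (20*(2 + 3*20) - 12)*14 = (20*(2 + 60) - 12)*14 = (20*62 - 12)*14 = (1240 - 12)*14 = 1228*14 = 17192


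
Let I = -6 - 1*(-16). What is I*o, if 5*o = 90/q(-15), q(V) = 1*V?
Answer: -12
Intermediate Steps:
I = 10 (I = -6 + 16 = 10)
q(V) = V
o = -6/5 (o = (90/(-15))/5 = (90*(-1/15))/5 = (⅕)*(-6) = -6/5 ≈ -1.2000)
I*o = 10*(-6/5) = -12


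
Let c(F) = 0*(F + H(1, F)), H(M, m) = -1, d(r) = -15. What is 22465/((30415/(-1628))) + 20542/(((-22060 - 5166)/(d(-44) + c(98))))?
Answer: -8966956987/7527989 ≈ -1191.1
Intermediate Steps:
c(F) = 0 (c(F) = 0*(F - 1) = 0*(-1 + F) = 0)
22465/((30415/(-1628))) + 20542/(((-22060 - 5166)/(d(-44) + c(98)))) = 22465/((30415/(-1628))) + 20542/(((-22060 - 5166)/(-15 + 0))) = 22465/((30415*(-1/1628))) + 20542/((-27226/(-15))) = 22465/(-2765/148) + 20542/((-27226*(-1/15))) = 22465*(-148/2765) + 20542/(27226/15) = -664964/553 + 20542*(15/27226) = -664964/553 + 154065/13613 = -8966956987/7527989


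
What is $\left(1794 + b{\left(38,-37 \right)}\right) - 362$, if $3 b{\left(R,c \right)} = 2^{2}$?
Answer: $\frac{4300}{3} \approx 1433.3$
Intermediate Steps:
$b{\left(R,c \right)} = \frac{4}{3}$ ($b{\left(R,c \right)} = \frac{2^{2}}{3} = \frac{1}{3} \cdot 4 = \frac{4}{3}$)
$\left(1794 + b{\left(38,-37 \right)}\right) - 362 = \left(1794 + \frac{4}{3}\right) - 362 = \frac{5386}{3} - 362 = \frac{4300}{3}$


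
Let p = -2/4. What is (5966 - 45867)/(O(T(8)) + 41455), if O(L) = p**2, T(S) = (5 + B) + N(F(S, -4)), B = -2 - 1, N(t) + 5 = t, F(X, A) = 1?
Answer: -159604/165821 ≈ -0.96251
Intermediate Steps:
N(t) = -5 + t
B = -3
T(S) = -2 (T(S) = (5 - 3) + (-5 + 1) = 2 - 4 = -2)
p = -1/2 (p = -2*1/4 = -1/2 ≈ -0.50000)
O(L) = 1/4 (O(L) = (-1/2)**2 = 1/4)
(5966 - 45867)/(O(T(8)) + 41455) = (5966 - 45867)/(1/4 + 41455) = -39901/165821/4 = -39901*4/165821 = -159604/165821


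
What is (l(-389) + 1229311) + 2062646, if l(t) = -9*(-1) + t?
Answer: 3291577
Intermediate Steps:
l(t) = 9 + t
(l(-389) + 1229311) + 2062646 = ((9 - 389) + 1229311) + 2062646 = (-380 + 1229311) + 2062646 = 1228931 + 2062646 = 3291577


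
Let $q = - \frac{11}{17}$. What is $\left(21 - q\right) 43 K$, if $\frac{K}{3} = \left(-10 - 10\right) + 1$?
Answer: $- \frac{901968}{17} \approx -53057.0$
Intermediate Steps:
$q = - \frac{11}{17}$ ($q = \left(-11\right) \frac{1}{17} = - \frac{11}{17} \approx -0.64706$)
$K = -57$ ($K = 3 \left(\left(-10 - 10\right) + 1\right) = 3 \left(-20 + 1\right) = 3 \left(-19\right) = -57$)
$\left(21 - q\right) 43 K = \left(21 - - \frac{11}{17}\right) 43 \left(-57\right) = \left(21 + \frac{11}{17}\right) 43 \left(-57\right) = \frac{368}{17} \cdot 43 \left(-57\right) = \frac{15824}{17} \left(-57\right) = - \frac{901968}{17}$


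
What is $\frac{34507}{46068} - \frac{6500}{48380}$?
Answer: $\frac{6227303}{10130772} \approx 0.61469$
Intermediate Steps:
$\frac{34507}{46068} - \frac{6500}{48380} = 34507 \cdot \frac{1}{46068} - \frac{325}{2419} = \frac{3137}{4188} - \frac{325}{2419} = \frac{6227303}{10130772}$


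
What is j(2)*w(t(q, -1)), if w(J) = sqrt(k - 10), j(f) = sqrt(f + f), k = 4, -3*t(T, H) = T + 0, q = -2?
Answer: 2*I*sqrt(6) ≈ 4.899*I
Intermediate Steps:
t(T, H) = -T/3 (t(T, H) = -(T + 0)/3 = -T/3)
j(f) = sqrt(2)*sqrt(f) (j(f) = sqrt(2*f) = sqrt(2)*sqrt(f))
w(J) = I*sqrt(6) (w(J) = sqrt(4 - 10) = sqrt(-6) = I*sqrt(6))
j(2)*w(t(q, -1)) = (sqrt(2)*sqrt(2))*(I*sqrt(6)) = 2*(I*sqrt(6)) = 2*I*sqrt(6)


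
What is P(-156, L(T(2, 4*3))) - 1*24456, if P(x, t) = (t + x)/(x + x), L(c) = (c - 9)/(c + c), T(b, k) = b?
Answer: -30520457/1248 ≈ -24456.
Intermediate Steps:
L(c) = (-9 + c)/(2*c) (L(c) = (-9 + c)/((2*c)) = (-9 + c)*(1/(2*c)) = (-9 + c)/(2*c))
P(x, t) = (t + x)/(2*x) (P(x, t) = (t + x)/((2*x)) = (t + x)*(1/(2*x)) = (t + x)/(2*x))
P(-156, L(T(2, 4*3))) - 1*24456 = (½)*((½)*(-9 + 2)/2 - 156)/(-156) - 1*24456 = (½)*(-1/156)*((½)*(½)*(-7) - 156) - 24456 = (½)*(-1/156)*(-7/4 - 156) - 24456 = (½)*(-1/156)*(-631/4) - 24456 = 631/1248 - 24456 = -30520457/1248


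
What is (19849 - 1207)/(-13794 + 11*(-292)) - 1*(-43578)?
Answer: 370534413/8503 ≈ 43577.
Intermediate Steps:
(19849 - 1207)/(-13794 + 11*(-292)) - 1*(-43578) = 18642/(-13794 - 3212) + 43578 = 18642/(-17006) + 43578 = 18642*(-1/17006) + 43578 = -9321/8503 + 43578 = 370534413/8503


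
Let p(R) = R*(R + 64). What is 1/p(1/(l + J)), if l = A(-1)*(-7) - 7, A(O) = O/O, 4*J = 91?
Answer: 1225/8976 ≈ 0.13648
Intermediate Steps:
J = 91/4 (J = (1/4)*91 = 91/4 ≈ 22.750)
A(O) = 1
l = -14 (l = 1*(-7) - 7 = -7 - 7 = -14)
p(R) = R*(64 + R)
1/p(1/(l + J)) = 1/((64 + 1/(-14 + 91/4))/(-14 + 91/4)) = 1/((64 + 1/(35/4))/(35/4)) = 1/(4*(64 + 4/35)/35) = 1/((4/35)*(2244/35)) = 1/(8976/1225) = 1225/8976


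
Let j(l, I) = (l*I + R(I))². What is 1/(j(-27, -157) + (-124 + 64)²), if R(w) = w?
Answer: 1/16666324 ≈ 6.0001e-8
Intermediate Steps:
j(l, I) = (I + I*l)² (j(l, I) = (l*I + I)² = (I*l + I)² = (I + I*l)²)
1/(j(-27, -157) + (-124 + 64)²) = 1/((-157)²*(1 - 27)² + (-124 + 64)²) = 1/(24649*(-26)² + (-60)²) = 1/(24649*676 + 3600) = 1/(16662724 + 3600) = 1/16666324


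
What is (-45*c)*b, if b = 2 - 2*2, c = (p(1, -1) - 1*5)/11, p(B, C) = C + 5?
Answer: -90/11 ≈ -8.1818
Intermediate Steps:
p(B, C) = 5 + C
c = -1/11 (c = ((5 - 1) - 1*5)/11 = (4 - 5)*(1/11) = -1*1/11 = -1/11 ≈ -0.090909)
b = -2 (b = 2 - 4 = -2)
(-45*c)*b = -45*(-1/11)*(-2) = (45/11)*(-2) = -90/11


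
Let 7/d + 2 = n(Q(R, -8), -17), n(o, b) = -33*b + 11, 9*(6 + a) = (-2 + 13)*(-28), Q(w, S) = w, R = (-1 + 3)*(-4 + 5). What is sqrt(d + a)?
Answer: I*sqrt(13064210)/570 ≈ 6.3411*I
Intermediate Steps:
R = 2 (R = 2*1 = 2)
a = -362/9 (a = -6 + ((-2 + 13)*(-28))/9 = -6 + (11*(-28))/9 = -6 + (1/9)*(-308) = -6 - 308/9 = -362/9 ≈ -40.222)
n(o, b) = 11 - 33*b
d = 7/570 (d = 7/(-2 + (11 - 33*(-17))) = 7/(-2 + (11 + 561)) = 7/(-2 + 572) = 7/570 ≈ 0.012281)
sqrt(d + a) = sqrt(7/570 - 362/9) = sqrt(-68759/1710) = I*sqrt(13064210)/570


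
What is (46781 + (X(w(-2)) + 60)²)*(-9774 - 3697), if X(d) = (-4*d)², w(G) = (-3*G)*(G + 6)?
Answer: -1159731281747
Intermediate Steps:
w(G) = -3*G*(6 + G) (w(G) = (-3*G)*(6 + G) = -3*G*(6 + G))
X(d) = 16*d²
(46781 + (X(w(-2)) + 60)²)*(-9774 - 3697) = (46781 + (16*(-3*(-2)*(6 - 2))² + 60)²)*(-9774 - 3697) = (46781 + (16*(-3*(-2)*4)² + 60)²)*(-13471) = (46781 + (16*24² + 60)²)*(-13471) = (46781 + (16*576 + 60)²)*(-13471) = (46781 + (9216 + 60)²)*(-13471) = (46781 + 9276²)*(-13471) = (46781 + 86044176)*(-13471) = 86090957*(-13471) = -1159731281747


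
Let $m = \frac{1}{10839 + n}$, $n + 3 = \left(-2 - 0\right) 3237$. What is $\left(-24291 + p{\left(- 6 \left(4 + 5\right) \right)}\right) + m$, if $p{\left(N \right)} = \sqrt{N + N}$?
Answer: $- \frac{105957341}{4362} + 6 i \sqrt{3} \approx -24291.0 + 10.392 i$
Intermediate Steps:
$n = -6477$ ($n = -3 + \left(-2 - 0\right) 3237 = -3 + \left(-2 + 0\right) 3237 = -3 - 6474 = -6477$)
$p{\left(N \right)} = \sqrt{2} \sqrt{N}$ ($p{\left(N \right)} = \sqrt{2 N} = \sqrt{2} \sqrt{N}$)
$m = \frac{1}{4362}$ ($m = \frac{1}{10839 - 6477} = \frac{1}{4362} \approx 0.00022925$)
$\left(-24291 + p{\left(- 6 \left(4 + 5\right) \right)}\right) + m = \left(-24291 + \sqrt{2} \sqrt{- 6 \left(4 + 5\right)}\right) + \frac{1}{4362} = \left(-24291 + \sqrt{2} \sqrt{\left(-6\right) 9}\right) + \frac{1}{4362} = \left(-24291 + \sqrt{2} \sqrt{-54}\right) + \frac{1}{4362} = \left(-24291 + \sqrt{2} \cdot 3 i \sqrt{6}\right) + \frac{1}{4362} = \left(-24291 + 6 i \sqrt{3}\right) + \frac{1}{4362} = - \frac{105957341}{4362} + 6 i \sqrt{3}$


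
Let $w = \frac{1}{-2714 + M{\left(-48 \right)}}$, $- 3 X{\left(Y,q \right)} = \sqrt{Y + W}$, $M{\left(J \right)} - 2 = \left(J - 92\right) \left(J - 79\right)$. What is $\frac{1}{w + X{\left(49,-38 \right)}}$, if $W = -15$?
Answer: $- \frac{135612}{7719517207} - \frac{681133872 \sqrt{34}}{7719517207} \approx -0.51451$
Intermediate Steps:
$M{\left(J \right)} = 2 + \left(-92 + J\right) \left(-79 + J\right)$ ($M{\left(J \right)} = 2 + \left(J - 92\right) \left(J - 79\right) = 2 + \left(-92 + J\right) \left(-79 + J\right)$)
$X{\left(Y,q \right)} = - \frac{\sqrt{-15 + Y}}{3}$ ($X{\left(Y,q \right)} = - \frac{\sqrt{Y - 15}}{3} = - \frac{\sqrt{-15 + Y}}{3}$)
$w = \frac{1}{15068}$ ($w = \frac{1}{-2714 + \left(7270 + \left(-48\right)^{2} - -8208\right)} = \frac{1}{-2714 + \left(7270 + 2304 + 8208\right)} = \frac{1}{-2714 + 17782} = \frac{1}{15068} \approx 6.6366 \cdot 10^{-5}$)
$\frac{1}{w + X{\left(49,-38 \right)}} = \frac{1}{\frac{1}{15068} - \frac{\sqrt{-15 + 49}}{3}} = \frac{1}{\frac{1}{15068} - \frac{\sqrt{34}}{3}}$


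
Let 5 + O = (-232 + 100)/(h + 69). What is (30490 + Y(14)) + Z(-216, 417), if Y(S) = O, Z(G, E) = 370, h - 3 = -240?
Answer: 431981/14 ≈ 30856.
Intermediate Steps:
h = -237 (h = 3 - 240 = -237)
O = -59/14 (O = -5 + (-232 + 100)/(-237 + 69) = -5 - 132/(-168) = -5 - 132*(-1/168) = -5 + 11/14 = -59/14 ≈ -4.2143)
Y(S) = -59/14
(30490 + Y(14)) + Z(-216, 417) = (30490 - 59/14) + 370 = 426801/14 + 370 = 431981/14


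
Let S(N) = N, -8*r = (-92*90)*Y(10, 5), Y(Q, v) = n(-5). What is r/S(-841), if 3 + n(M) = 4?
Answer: -1035/841 ≈ -1.2307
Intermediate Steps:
n(M) = 1 (n(M) = -3 + 4 = 1)
Y(Q, v) = 1
r = 1035 (r = -(-92*90)/8 = -(-1035) = -1/8*(-8280) = 1035)
r/S(-841) = 1035/(-841) = 1035*(-1/841) = -1035/841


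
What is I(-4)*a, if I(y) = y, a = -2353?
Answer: 9412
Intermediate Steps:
I(-4)*a = -4*(-2353) = 9412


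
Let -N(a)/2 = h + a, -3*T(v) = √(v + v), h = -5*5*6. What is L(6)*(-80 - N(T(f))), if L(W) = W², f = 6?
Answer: -13680 - 48*√3 ≈ -13763.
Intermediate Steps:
h = -150 (h = -25*6 = -150)
T(v) = -√2*√v/3 (T(v) = -√(v + v)/3 = -√2*√v/3)
N(a) = 300 - 2*a (N(a) = -2*(-150 + a) = 300 - 2*a)
L(6)*(-80 - N(T(f))) = 6²*(-80 - (300 - (-2)*√2*√6/3)) = 36*(-80 - (300 - (-4)*√3/3)) = 36*(-80 - (300 + 4*√3/3)) = 36*(-80 + (-300 - 4*√3/3)) = 36*(-380 - 4*√3/3) = -13680 - 48*√3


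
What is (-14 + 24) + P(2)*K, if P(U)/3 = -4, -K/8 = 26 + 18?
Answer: 4234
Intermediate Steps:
K = -352 (K = -8*(26 + 18) = -8*44 = -352)
P(U) = -12 (P(U) = 3*(-4) = -12)
(-14 + 24) + P(2)*K = (-14 + 24) - 12*(-352) = 10 + 4224 = 4234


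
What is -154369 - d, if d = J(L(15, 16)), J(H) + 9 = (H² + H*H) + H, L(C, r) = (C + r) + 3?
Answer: -156706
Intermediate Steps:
L(C, r) = 3 + C + r
J(H) = -9 + H + 2*H² (J(H) = -9 + ((H² + H*H) + H) = -9 + ((H² + H²) + H) = -9 + (2*H² + H) = -9 + (H + 2*H²) = -9 + H + 2*H²)
d = 2337 (d = -9 + (3 + 15 + 16) + 2*(3 + 15 + 16)² = -9 + 34 + 2*34² = -9 + 34 + 2*1156 = -9 + 34 + 2312 = 2337)
-154369 - d = -154369 - 1*2337 = -154369 - 2337 = -156706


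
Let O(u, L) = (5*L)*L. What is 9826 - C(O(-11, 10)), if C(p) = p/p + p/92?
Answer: 225850/23 ≈ 9819.6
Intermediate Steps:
O(u, L) = 5*L²
C(p) = 1 + p/92 (C(p) = 1 + p*(1/92) = 1 + p/92)
9826 - C(O(-11, 10)) = 9826 - (1 + (5*10²)/92) = 9826 - (1 + (5*100)/92) = 9826 - (1 + (1/92)*500) = 9826 - (1 + 125/23) = 9826 - 1*148/23 = 9826 - 148/23 = 225850/23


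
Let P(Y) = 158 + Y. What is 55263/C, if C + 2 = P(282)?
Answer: 18421/146 ≈ 126.17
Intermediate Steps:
C = 438 (C = -2 + (158 + 282) = -2 + 440 = 438)
55263/C = 55263/438 = 55263*(1/438) = 18421/146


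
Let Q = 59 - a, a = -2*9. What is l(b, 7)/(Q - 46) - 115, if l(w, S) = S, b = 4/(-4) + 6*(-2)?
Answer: -3558/31 ≈ -114.77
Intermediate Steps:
a = -18
Q = 77 (Q = 59 - 1*(-18) = 59 + 18 = 77)
b = -13 (b = 4*(-¼) - 12 = -1 - 12 = -13)
l(b, 7)/(Q - 46) - 115 = 7/(77 - 46) - 115 = 7/31 - 115 = -3558/31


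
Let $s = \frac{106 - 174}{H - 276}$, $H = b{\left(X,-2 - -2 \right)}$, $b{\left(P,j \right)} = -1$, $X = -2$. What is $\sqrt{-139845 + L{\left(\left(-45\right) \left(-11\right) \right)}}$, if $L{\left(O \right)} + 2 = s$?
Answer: $\frac{i \sqrt{10730301627}}{277} \approx 373.96 i$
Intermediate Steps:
$H = -1$
$s = \frac{68}{277}$ ($s = \frac{106 - 174}{-1 - 276} = - \frac{68}{-277} = \left(-68\right) \left(- \frac{1}{277}\right) = \frac{68}{277} \approx 0.24549$)
$L{\left(O \right)} = - \frac{486}{277}$ ($L{\left(O \right)} = -2 + \frac{68}{277} = - \frac{486}{277}$)
$\sqrt{-139845 + L{\left(\left(-45\right) \left(-11\right) \right)}} = \sqrt{-139845 - \frac{486}{277}} = \sqrt{- \frac{38737551}{277}} = \frac{i \sqrt{10730301627}}{277}$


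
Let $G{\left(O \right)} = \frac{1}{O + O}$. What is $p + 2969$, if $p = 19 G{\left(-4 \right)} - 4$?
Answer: $\frac{23701}{8} \approx 2962.6$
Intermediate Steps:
$G{\left(O \right)} = \frac{1}{2 O}$
$p = - \frac{51}{8}$ ($p = 19 \frac{1}{2 \left(-4\right)} - 4 = 19 \cdot \frac{1}{2} \left(- \frac{1}{4}\right) - 4 = 19 \left(- \frac{1}{8}\right) - 4 = - \frac{19}{8} - 4 = - \frac{51}{8} \approx -6.375$)
$p + 2969 = - \frac{51}{8} + 2969 = \frac{23701}{8}$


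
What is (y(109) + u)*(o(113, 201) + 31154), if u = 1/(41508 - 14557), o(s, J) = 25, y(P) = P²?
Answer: 9983666456928/26951 ≈ 3.7044e+8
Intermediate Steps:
u = 1/26951 ≈ 3.7104e-5
(y(109) + u)*(o(113, 201) + 31154) = (109² + 1/26951)*(25 + 31154) = (11881 + 1/26951)*31179 = (320204832/26951)*31179 = 9983666456928/26951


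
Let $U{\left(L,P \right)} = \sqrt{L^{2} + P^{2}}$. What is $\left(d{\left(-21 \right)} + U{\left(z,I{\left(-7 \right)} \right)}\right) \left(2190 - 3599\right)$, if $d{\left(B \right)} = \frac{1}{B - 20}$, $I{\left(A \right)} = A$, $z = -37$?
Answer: $\frac{1409}{41} - 1409 \sqrt{1418} \approx -53023.0$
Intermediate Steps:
$d{\left(B \right)} = \frac{1}{-20 + B}$
$\left(d{\left(-21 \right)} + U{\left(z,I{\left(-7 \right)} \right)}\right) \left(2190 - 3599\right) = \left(\frac{1}{-20 - 21} + \sqrt{\left(-37\right)^{2} + \left(-7\right)^{2}}\right) \left(2190 - 3599\right) = \left(\frac{1}{-41} + \sqrt{1369 + 49}\right) \left(-1409\right) = \left(- \frac{1}{41} + \sqrt{1418}\right) \left(-1409\right) = \frac{1409}{41} - 1409 \sqrt{1418}$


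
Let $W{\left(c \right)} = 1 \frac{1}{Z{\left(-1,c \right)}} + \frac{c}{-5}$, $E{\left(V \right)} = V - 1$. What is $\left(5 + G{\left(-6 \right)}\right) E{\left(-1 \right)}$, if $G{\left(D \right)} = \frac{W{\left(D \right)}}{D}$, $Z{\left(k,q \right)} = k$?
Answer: $- \frac{149}{15} \approx -9.9333$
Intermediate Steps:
$E{\left(V \right)} = -1 + V$
$W{\left(c \right)} = -1 - \frac{c}{5}$ ($W{\left(c \right)} = 1 \frac{1}{-1} + \frac{c}{-5} = 1 \left(-1\right) + c \left(- \frac{1}{5}\right) = -1 - \frac{c}{5}$)
$G{\left(D \right)} = \frac{-1 - \frac{D}{5}}{D}$
$\left(5 + G{\left(-6 \right)}\right) E{\left(-1 \right)} = \left(5 + \frac{-5 - -6}{5 \left(-6\right)}\right) \left(-1 - 1\right) = \left(5 + \frac{1}{5} \left(- \frac{1}{6}\right) \left(-5 + 6\right)\right) \left(-2\right) = \left(5 + \frac{1}{5} \left(- \frac{1}{6}\right) 1\right) \left(-2\right) = \left(5 - \frac{1}{30}\right) \left(-2\right) = \frac{149}{30} \left(-2\right) = - \frac{149}{15}$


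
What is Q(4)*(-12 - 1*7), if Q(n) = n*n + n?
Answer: -380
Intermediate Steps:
Q(n) = n + n**2 (Q(n) = n**2 + n = n + n**2)
Q(4)*(-12 - 1*7) = (4*(1 + 4))*(-12 - 1*7) = (4*5)*(-12 - 7) = 20*(-19) = -380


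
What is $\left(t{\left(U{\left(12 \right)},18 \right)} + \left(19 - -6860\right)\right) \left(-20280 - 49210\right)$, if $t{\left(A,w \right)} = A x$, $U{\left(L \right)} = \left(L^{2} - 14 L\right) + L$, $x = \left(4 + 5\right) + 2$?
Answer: $-468849030$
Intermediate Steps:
$x = 11$ ($x = 9 + 2 = 11$)
$U{\left(L \right)} = L^{2} - 13 L$
$t{\left(A,w \right)} = 11 A$ ($t{\left(A,w \right)} = A 11 = 11 A$)
$\left(t{\left(U{\left(12 \right)},18 \right)} + \left(19 - -6860\right)\right) \left(-20280 - 49210\right) = \left(11 \cdot 12 \left(-13 + 12\right) + \left(19 - -6860\right)\right) \left(-20280 - 49210\right) = \left(11 \cdot 12 \left(-1\right) + \left(19 + 6860\right)\right) \left(-69490\right) = \left(11 \left(-12\right) + 6879\right) \left(-69490\right) = \left(-132 + 6879\right) \left(-69490\right) = 6747 \left(-69490\right) = -468849030$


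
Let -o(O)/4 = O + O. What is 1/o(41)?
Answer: -1/328 ≈ -0.0030488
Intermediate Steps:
o(O) = -8*O (o(O) = -4*(O + O) = -8*O)
1/o(41) = 1/(-8*41) = 1/(-328) = -1/328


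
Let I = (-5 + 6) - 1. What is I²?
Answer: 0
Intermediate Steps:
I = 0 (I = 1 - 1 = 0)
I² = 0² = 0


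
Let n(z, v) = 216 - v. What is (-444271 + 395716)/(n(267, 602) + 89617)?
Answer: -48555/89231 ≈ -0.54415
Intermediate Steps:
(-444271 + 395716)/(n(267, 602) + 89617) = (-444271 + 395716)/((216 - 1*602) + 89617) = -48555/((216 - 602) + 89617) = -48555/(-386 + 89617) = -48555/89231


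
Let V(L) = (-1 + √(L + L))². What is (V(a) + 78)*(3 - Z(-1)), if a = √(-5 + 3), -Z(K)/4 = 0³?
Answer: 234 + 3*(1 - 2^(¾)*√I)² ≈ 229.86 + 1.35*I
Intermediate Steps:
Z(K) = 0 (Z(K) = -4*0³ = -4*0 = 0)
a = I*√2 (a = √(-2) = I*√2 ≈ 1.4142*I)
V(L) = (-1 + √2*√L)² (V(L) = (-1 + √(2*L))² = (-1 + √2*√L)²)
(V(a) + 78)*(3 - Z(-1)) = ((-1 + √2*√(I*√2))² + 78)*(3 - 1*0) = ((-1 + √2*(2^(¼)*√I))² + 78)*(3 + 0) = ((-1 + 2^(¾)*√I)² + 78)*3 = (78 + (-1 + 2^(¾)*√I)²)*3 = 234 + 3*(-1 + 2^(¾)*√I)²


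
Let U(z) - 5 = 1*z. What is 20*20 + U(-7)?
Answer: 398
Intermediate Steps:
U(z) = 5 + z (U(z) = 5 + 1*z = 5 + z)
20*20 + U(-7) = 20*20 + (5 - 7) = 400 - 2 = 398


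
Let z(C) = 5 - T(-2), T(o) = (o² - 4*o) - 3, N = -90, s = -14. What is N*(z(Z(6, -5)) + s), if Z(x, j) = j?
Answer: 1620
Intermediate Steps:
T(o) = -3 + o² - 4*o
z(C) = -4 (z(C) = 5 - (-3 + (-2)² - 4*(-2)) = 5 - (-3 + 4 + 8) = 5 - 1*9 = 5 - 9 = -4)
N*(z(Z(6, -5)) + s) = -90*(-4 - 14) = -90*(-18) = 1620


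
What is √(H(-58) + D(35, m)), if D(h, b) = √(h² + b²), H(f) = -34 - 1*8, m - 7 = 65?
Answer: √(-42 + √6409) ≈ 6.1690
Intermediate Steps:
m = 72 (m = 7 + 65 = 72)
H(f) = -42 (H(f) = -34 - 8 = -42)
D(h, b) = √(b² + h²)
√(H(-58) + D(35, m)) = √(-42 + √(72² + 35²)) = √(-42 + √(5184 + 1225)) = √(-42 + √6409)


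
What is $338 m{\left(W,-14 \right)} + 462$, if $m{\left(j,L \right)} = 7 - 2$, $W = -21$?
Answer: $2152$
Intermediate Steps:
$m{\left(j,L \right)} = 5$ ($m{\left(j,L \right)} = 7 - 2 = 5$)
$338 m{\left(W,-14 \right)} + 462 = 338 \cdot 5 + 462 = 1690 + 462 = 2152$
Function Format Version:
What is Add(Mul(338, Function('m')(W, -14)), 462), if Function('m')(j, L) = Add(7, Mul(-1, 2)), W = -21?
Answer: 2152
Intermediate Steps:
Function('m')(j, L) = 5 (Function('m')(j, L) = Add(7, -2) = 5)
Add(Mul(338, Function('m')(W, -14)), 462) = Add(Mul(338, 5), 462) = Add(1690, 462) = 2152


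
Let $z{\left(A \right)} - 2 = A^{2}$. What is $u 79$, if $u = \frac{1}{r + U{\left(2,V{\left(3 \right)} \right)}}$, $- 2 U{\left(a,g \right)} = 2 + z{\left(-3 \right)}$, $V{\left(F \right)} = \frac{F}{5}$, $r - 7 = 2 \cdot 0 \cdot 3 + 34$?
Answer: $\frac{158}{69} \approx 2.2899$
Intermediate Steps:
$z{\left(A \right)} = 2 + A^{2}$
$r = 41$ ($r = 7 + \left(2 \cdot 0 \cdot 3 + 34\right) = 7 + \left(0 \cdot 3 + 34\right) = 7 + \left(0 + 34\right) = 7 + 34 = 41$)
$V{\left(F \right)} = \frac{F}{5}$ ($V{\left(F \right)} = F \frac{1}{5} = \frac{F}{5}$)
$U{\left(a,g \right)} = - \frac{13}{2}$ ($U{\left(a,g \right)} = - \frac{2 + \left(2 + \left(-3\right)^{2}\right)}{2} = - \frac{2 + \left(2 + 9\right)}{2} = - \frac{2 + 11}{2} = \left(- \frac{1}{2}\right) 13 = - \frac{13}{2}$)
$u = \frac{2}{69}$ ($u = \frac{1}{41 - \frac{13}{2}} = \frac{1}{\frac{69}{2}} = \frac{2}{69} \approx 0.028986$)
$u 79 = \frac{2}{69} \cdot 79 = \frac{158}{69}$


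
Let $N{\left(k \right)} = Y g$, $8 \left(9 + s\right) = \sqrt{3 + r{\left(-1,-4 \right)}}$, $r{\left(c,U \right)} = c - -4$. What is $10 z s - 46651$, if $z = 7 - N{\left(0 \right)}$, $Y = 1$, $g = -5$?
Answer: $-47731 + 15 \sqrt{6} \approx -47694.0$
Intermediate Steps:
$r{\left(c,U \right)} = 4 + c$ ($r{\left(c,U \right)} = c + 4 = 4 + c$)
$s = -9 + \frac{\sqrt{6}}{8}$ ($s = -9 + \frac{\sqrt{3 + \left(4 - 1\right)}}{8} = -9 + \frac{\sqrt{3 + 3}}{8} = -9 + \frac{\sqrt{6}}{8} \approx -8.6938$)
$N{\left(k \right)} = -5$ ($N{\left(k \right)} = 1 \left(-5\right) = -5$)
$z = 12$ ($z = 7 - -5 = 7 + 5 = 12$)
$10 z s - 46651 = 10 \cdot 12 \left(-9 + \frac{\sqrt{6}}{8}\right) - 46651 = 120 \left(-9 + \frac{\sqrt{6}}{8}\right) - 46651 = \left(-1080 + 15 \sqrt{6}\right) - 46651 = -47731 + 15 \sqrt{6}$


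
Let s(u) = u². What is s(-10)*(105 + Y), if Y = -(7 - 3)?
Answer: 10100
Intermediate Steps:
Y = -4 (Y = -1*4 = -4)
s(-10)*(105 + Y) = (-10)²*(105 - 4) = 100*101 = 10100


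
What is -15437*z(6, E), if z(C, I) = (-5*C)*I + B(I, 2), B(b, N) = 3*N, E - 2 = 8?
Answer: 4538478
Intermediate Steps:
E = 10 (E = 2 + 8 = 10)
z(C, I) = 6 - 5*C*I (z(C, I) = (-5*C)*I + 3*2 = -5*C*I + 6 = 6 - 5*C*I)
-15437*z(6, E) = -15437*(6 - 5*6*10) = -15437*(6 - 300) = -15437*(-294) = 4538478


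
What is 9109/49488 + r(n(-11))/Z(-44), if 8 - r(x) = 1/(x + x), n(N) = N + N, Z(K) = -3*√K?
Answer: 9109/49488 + 353*I*√11/2904 ≈ 0.18406 + 0.40316*I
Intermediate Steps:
n(N) = 2*N
r(x) = 8 - 1/(2*x) (r(x) = 8 - 1/(x + x) = 8 - 1/(2*x))
9109/49488 + r(n(-11))/Z(-44) = 9109/49488 + (8 - 1/(2*(2*(-11))))/((-6*I*√11)) = 9109*(1/49488) + (8 - ½/(-22))/((-6*I*√11)) = 9109/49488 + (8 - ½*(-1/22))/((-6*I*√11)) = 9109/49488 + (8 + 1/44)*(I*√11/66) = 9109/49488 + 353*(I*√11/66)/44 = 9109/49488 + 353*I*√11/2904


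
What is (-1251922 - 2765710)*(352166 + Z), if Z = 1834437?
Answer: -8784966184096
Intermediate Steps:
(-1251922 - 2765710)*(352166 + Z) = (-1251922 - 2765710)*(352166 + 1834437) = -4017632*2186603 = -8784966184096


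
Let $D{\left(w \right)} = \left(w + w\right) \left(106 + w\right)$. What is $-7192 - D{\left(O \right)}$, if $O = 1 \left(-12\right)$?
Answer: $-4936$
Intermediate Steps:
$O = -12$
$D{\left(w \right)} = 2 w \left(106 + w\right)$
$-7192 - D{\left(O \right)} = -7192 - 2 \left(-12\right) \left(106 - 12\right) = -7192 - 2 \left(-12\right) 94 = -7192 - -2256 = -7192 + 2256 = -4936$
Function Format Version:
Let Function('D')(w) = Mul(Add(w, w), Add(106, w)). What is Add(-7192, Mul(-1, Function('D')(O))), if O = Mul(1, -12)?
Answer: -4936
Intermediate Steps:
O = -12
Function('D')(w) = Mul(2, w, Add(106, w)) (Function('D')(w) = Mul(Mul(2, w), Add(106, w)) = Mul(2, w, Add(106, w)))
Add(-7192, Mul(-1, Function('D')(O))) = Add(-7192, Mul(-1, Mul(2, -12, Add(106, -12)))) = Add(-7192, Mul(-1, Mul(2, -12, 94))) = Add(-7192, Mul(-1, -2256)) = Add(-7192, 2256) = -4936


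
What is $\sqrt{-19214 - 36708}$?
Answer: $i \sqrt{55922} \approx 236.48 i$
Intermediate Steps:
$\sqrt{-19214 - 36708} = \sqrt{-55922} = i \sqrt{55922}$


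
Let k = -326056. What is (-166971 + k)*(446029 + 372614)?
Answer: -403613102361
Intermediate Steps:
(-166971 + k)*(446029 + 372614) = (-166971 - 326056)*(446029 + 372614) = -493027*818643 = -403613102361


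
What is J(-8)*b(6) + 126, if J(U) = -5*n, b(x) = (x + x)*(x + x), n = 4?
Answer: -2754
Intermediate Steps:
b(x) = 4*x**2 (b(x) = (2*x)*(2*x) = 4*x**2)
J(U) = -20 (J(U) = -5*4 = -20)
J(-8)*b(6) + 126 = -80*6**2 + 126 = -80*36 + 126 = -20*144 + 126 = -2880 + 126 = -2754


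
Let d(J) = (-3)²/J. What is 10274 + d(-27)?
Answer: 30821/3 ≈ 10274.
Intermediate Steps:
d(J) = 9/J
10274 + d(-27) = 10274 + 9/(-27) = 10274 + 9*(-1/27) = 10274 - ⅓ = 30821/3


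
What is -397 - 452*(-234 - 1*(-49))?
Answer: 83223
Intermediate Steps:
-397 - 452*(-234 - 1*(-49)) = -397 - 452*(-234 + 49) = -397 - 452*(-185) = -397 + 83620 = 83223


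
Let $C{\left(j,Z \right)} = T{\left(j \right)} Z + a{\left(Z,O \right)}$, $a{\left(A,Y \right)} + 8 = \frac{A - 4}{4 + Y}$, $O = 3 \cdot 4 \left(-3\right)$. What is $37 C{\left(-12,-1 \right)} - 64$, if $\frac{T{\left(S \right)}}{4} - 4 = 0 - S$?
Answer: $- \frac{87111}{32} \approx -2722.2$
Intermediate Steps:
$T{\left(S \right)} = 16 - 4 S$ ($T{\left(S \right)} = 16 + 4 \left(0 - S\right) = 16 + 4 \left(- S\right) = 16 - 4 S$)
$O = -36$ ($O = 12 \left(-3\right) = -36$)
$a{\left(A,Y \right)} = -8 + \frac{-4 + A}{4 + Y}$ ($a{\left(A,Y \right)} = -8 + \frac{A - 4}{4 + Y} = -8 + \frac{-4 + A}{4 + Y}$)
$C{\left(j,Z \right)} = - \frac{63}{8} - \frac{Z}{32} + Z \left(16 - 4 j\right)$ ($C{\left(j,Z \right)} = \left(16 - 4 j\right) Z + \frac{-36 + Z - -288}{4 - 36} = Z \left(16 - 4 j\right) + \frac{-36 + Z + 288}{-32} = Z \left(16 - 4 j\right) - \frac{252 + Z}{32} = Z \left(16 - 4 j\right) - \left(\frac{63}{8} + \frac{Z}{32}\right) = - \frac{63}{8} - \frac{Z}{32} + Z \left(16 - 4 j\right)$)
$37 C{\left(-12,-1 \right)} - 64 = 37 \left(- \frac{63}{8} + \frac{511}{32} \left(-1\right) - \left(-4\right) \left(-12\right)\right) - 64 = 37 \left(- \frac{63}{8} - \frac{511}{32} - 48\right) - 64 = 37 \left(- \frac{2299}{32}\right) - 64 = - \frac{85063}{32} - 64 = - \frac{87111}{32}$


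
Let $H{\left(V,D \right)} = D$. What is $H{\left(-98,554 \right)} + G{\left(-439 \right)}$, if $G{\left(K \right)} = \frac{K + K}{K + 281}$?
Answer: $\frac{44205}{79} \approx 559.56$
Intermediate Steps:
$G{\left(K \right)} = \frac{2 K}{281 + K}$
$H{\left(-98,554 \right)} + G{\left(-439 \right)} = 554 + 2 \left(-439\right) \frac{1}{281 - 439} = 554 + 2 \left(-439\right) \frac{1}{-158} = 554 + 2 \left(-439\right) \left(- \frac{1}{158}\right) = 554 + \frac{439}{79} = \frac{44205}{79}$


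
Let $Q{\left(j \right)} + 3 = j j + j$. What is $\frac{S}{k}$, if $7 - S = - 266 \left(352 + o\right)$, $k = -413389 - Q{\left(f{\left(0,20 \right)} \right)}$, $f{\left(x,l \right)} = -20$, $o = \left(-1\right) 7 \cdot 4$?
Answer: $- \frac{86191}{413766} \approx -0.20831$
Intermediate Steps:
$o = -28$ ($o = \left(-7\right) 4 = -28$)
$Q{\left(j \right)} = -3 + j + j^{2}$ ($Q{\left(j \right)} = -3 + \left(j j + j\right) = -3 + \left(j^{2} + j\right) = -3 + \left(j + j^{2}\right) = -3 + j + j^{2}$)
$k = -413766$ ($k = -413389 - \left(-3 - 20 + \left(-20\right)^{2}\right) = -413389 - \left(-3 - 20 + 400\right) = -413389 - 377 = -413766$)
$S = 86191$ ($S = 7 - - 266 \left(352 - 28\right) = 7 - \left(-266\right) 324 = 7 - -86184 = 7 + 86184 = 86191$)
$\frac{S}{k} = \frac{86191}{-413766} = 86191 \left(- \frac{1}{413766}\right) = - \frac{86191}{413766}$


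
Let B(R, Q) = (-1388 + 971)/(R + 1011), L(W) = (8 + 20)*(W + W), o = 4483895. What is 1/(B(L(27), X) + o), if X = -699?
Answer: 841/3770955556 ≈ 2.2302e-7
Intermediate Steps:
L(W) = 56*W (L(W) = 28*(2*W) = 56*W)
B(R, Q) = -417/(1011 + R)
1/(B(L(27), X) + o) = 1/(-417/(1011 + 56*27) + 4483895) = 1/(-417/(1011 + 1512) + 4483895) = 1/(-417/2523 + 4483895) = 1/(-417*1/2523 + 4483895) = 1/(-139/841 + 4483895) = 1/(3770955556/841) = 841/3770955556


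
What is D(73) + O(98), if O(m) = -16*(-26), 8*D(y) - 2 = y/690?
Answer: 2297773/5520 ≈ 416.26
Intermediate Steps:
D(y) = ¼ + y/5520 (D(y) = ¼ + (y/690)/8 = ¼ + y/5520)
O(m) = 416
D(73) + O(98) = (¼ + (1/5520)*73) + 416 = (¼ + 73/5520) + 416 = 1453/5520 + 416 = 2297773/5520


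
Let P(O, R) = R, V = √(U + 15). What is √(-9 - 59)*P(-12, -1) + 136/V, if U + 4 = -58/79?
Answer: 136*√64069/811 - 2*I*√17 ≈ 42.447 - 8.2462*I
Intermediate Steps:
U = -374/79 (U = -4 - 58/79 = -374/79 ≈ -4.7342)
V = √64069/79 (V = √(-374/79 + 15) = √(811/79) = √64069/79 ≈ 3.2040)
√(-9 - 59)*P(-12, -1) + 136/V = √(-9 - 59)*(-1) + 136/((√64069/79)) = √(-68)*(-1) + 136*(√64069/811) = (2*I*√17)*(-1) + 136*√64069/811 = -2*I*√17 + 136*√64069/811 = 136*√64069/811 - 2*I*√17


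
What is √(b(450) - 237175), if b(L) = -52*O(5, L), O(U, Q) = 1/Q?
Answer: I*√53364401/15 ≈ 487.01*I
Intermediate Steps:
O(U, Q) = 1/Q
b(L) = -52/L
√(b(450) - 237175) = √(-52/450 - 237175) = √(-52*1/450 - 237175) = √(-26/225 - 237175) = √(-53364401/225) = I*√53364401/15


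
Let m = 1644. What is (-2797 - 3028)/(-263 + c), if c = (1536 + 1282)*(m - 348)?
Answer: -1165/730373 ≈ -0.0015951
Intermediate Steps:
c = 3652128 (c = (1536 + 1282)*(1644 - 348) = 2818*1296 = 3652128)
(-2797 - 3028)/(-263 + c) = (-2797 - 3028)/(-263 + 3652128) = -5825/3651865 = -5825*1/3651865 = -1165/730373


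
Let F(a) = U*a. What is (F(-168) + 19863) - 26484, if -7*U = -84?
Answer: -8637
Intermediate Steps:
U = 12 (U = -⅐*(-84) = 12)
F(a) = 12*a
(F(-168) + 19863) - 26484 = (12*(-168) + 19863) - 26484 = (-2016 + 19863) - 26484 = 17847 - 26484 = -8637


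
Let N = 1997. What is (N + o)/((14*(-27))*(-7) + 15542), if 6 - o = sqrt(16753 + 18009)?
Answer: 2003/18188 - sqrt(34762)/18188 ≈ 0.099877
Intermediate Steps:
o = 6 - sqrt(34762) (o = 6 - sqrt(16753 + 18009) = 6 - sqrt(34762) ≈ -180.45)
(N + o)/((14*(-27))*(-7) + 15542) = (1997 + (6 - sqrt(34762)))/((14*(-27))*(-7) + 15542) = (2003 - sqrt(34762))/(-378*(-7) + 15542) = (2003 - sqrt(34762))/(2646 + 15542) = (2003 - sqrt(34762))/18188 = (2003 - sqrt(34762))*(1/18188) = 2003/18188 - sqrt(34762)/18188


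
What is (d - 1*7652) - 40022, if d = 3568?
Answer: -44106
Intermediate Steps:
(d - 1*7652) - 40022 = (3568 - 1*7652) - 40022 = (3568 - 7652) - 40022 = -4084 - 40022 = -44106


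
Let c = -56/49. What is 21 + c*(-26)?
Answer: 355/7 ≈ 50.714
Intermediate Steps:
c = -8/7 (c = -56*1/49 = -8/7 ≈ -1.1429)
21 + c*(-26) = 21 - 8/7*(-26) = 21 + 208/7 = 355/7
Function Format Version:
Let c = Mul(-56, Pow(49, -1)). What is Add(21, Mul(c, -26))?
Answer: Rational(355, 7) ≈ 50.714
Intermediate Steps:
c = Rational(-8, 7) (c = Mul(-56, Rational(1, 49)) = Rational(-8, 7) ≈ -1.1429)
Add(21, Mul(c, -26)) = Add(21, Mul(Rational(-8, 7), -26)) = Add(21, Rational(208, 7)) = Rational(355, 7)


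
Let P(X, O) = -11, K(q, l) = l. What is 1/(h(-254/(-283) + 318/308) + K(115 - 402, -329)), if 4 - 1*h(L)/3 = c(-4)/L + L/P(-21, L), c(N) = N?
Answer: -40323940426/12510744549167 ≈ -0.0032231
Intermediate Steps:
h(L) = 12 + 12/L + 3*L/11 (h(L) = 12 - 3*(-4/L + L/(-11)) = 12 - 3*(-4/L + L*(-1/11)) = 12 - 3*(-4/L - L/11) = 12 + (12/L + 3*L/11) = 12 + 12/L + 3*L/11)
1/(h(-254/(-283) + 318/308) + K(115 - 402, -329)) = 1/((12 + 12/(-254/(-283) + 318/308) + 3*(-254/(-283) + 318/308)/11) - 329) = 1/((12 + 12/(-254*(-1/283) + 318*(1/308)) + 3*(-254*(-1/283) + 318*(1/308))/11) - 329) = 1/((12 + 12/(254/283 + 159/154) + 3*(254/283 + 159/154)/11) - 329) = 1/((12 + 12/(84113/43582) + (3/11)*(84113/43582)) - 329) = 1/((12 + 12*(43582/84113) + 252339/479402) - 329) = 1/((12 + 522984/84113 + 252339/479402) - 329) = 1/(755831850987/40323940426 - 329) = 1/(-12510744549167/40323940426) = -40323940426/12510744549167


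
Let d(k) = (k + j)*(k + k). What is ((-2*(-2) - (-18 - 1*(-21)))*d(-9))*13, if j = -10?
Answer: 4446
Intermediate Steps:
d(k) = 2*k*(-10 + k) (d(k) = (k - 10)*(k + k) = (-10 + k)*(2*k) = 2*k*(-10 + k))
((-2*(-2) - (-18 - 1*(-21)))*d(-9))*13 = ((-2*(-2) - (-18 - 1*(-21)))*(2*(-9)*(-10 - 9)))*13 = ((4 - (-18 + 21))*(2*(-9)*(-19)))*13 = ((4 - 1*3)*342)*13 = ((4 - 3)*342)*13 = (1*342)*13 = 342*13 = 4446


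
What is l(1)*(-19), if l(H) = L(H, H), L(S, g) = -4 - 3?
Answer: 133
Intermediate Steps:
L(S, g) = -7
l(H) = -7
l(1)*(-19) = -7*(-19) = 133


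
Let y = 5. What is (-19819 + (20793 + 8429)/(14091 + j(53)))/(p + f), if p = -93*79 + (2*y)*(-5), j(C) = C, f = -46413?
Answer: 140145357/380544320 ≈ 0.36828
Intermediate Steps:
p = -7397 (p = -93*79 + (2*5)*(-5) = -7347 + 10*(-5) = -7347 - 50 = -7397)
(-19819 + (20793 + 8429)/(14091 + j(53)))/(p + f) = (-19819 + (20793 + 8429)/(14091 + 53))/(-7397 - 46413) = (-19819 + 29222/14144)/(-53810) = (-19819 + 29222*(1/14144))*(-1/53810) = (-19819 + 14611/7072)*(-1/53810) = -140145357/7072*(-1/53810) = 140145357/380544320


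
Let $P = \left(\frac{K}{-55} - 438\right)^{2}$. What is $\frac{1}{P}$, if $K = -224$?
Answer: $\frac{3025}{569585956} \approx 5.3109 \cdot 10^{-6}$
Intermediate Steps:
$P = \frac{569585956}{3025}$ ($P = \left(- \frac{224}{-55} - 438\right)^{2} = \left(\left(-224\right) \left(- \frac{1}{55}\right) - 438\right)^{2} = \left(\frac{224}{55} - 438\right)^{2} = \left(- \frac{23866}{55}\right)^{2} = \frac{569585956}{3025} \approx 1.8829 \cdot 10^{5}$)
$\frac{1}{P} = \frac{1}{\frac{569585956}{3025}} = \frac{3025}{569585956}$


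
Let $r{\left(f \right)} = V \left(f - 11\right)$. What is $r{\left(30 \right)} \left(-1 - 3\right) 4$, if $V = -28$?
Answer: $8512$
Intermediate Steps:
$r{\left(f \right)} = 308 - 28 f$ ($r{\left(f \right)} = - 28 \left(f - 11\right) = - 28 \left(-11 + f\right) = 308 - 28 f$)
$r{\left(30 \right)} \left(-1 - 3\right) 4 = \left(308 - 840\right) \left(-1 - 3\right) 4 = \left(308 - 840\right) \left(\left(-4\right) 4\right) = \left(-532\right) \left(-16\right) = 8512$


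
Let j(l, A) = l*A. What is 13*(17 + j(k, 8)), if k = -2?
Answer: 13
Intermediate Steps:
j(l, A) = A*l
13*(17 + j(k, 8)) = 13*(17 + 8*(-2)) = 13*(17 - 16) = 13*1 = 13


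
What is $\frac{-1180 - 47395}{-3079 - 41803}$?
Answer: $\frac{48575}{44882} \approx 1.0823$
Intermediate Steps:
$\frac{-1180 - 47395}{-3079 - 41803} = - \frac{48575}{-44882} = \left(-48575\right) \left(- \frac{1}{44882}\right) = \frac{48575}{44882}$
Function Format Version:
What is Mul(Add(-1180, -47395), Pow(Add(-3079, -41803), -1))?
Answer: Rational(48575, 44882) ≈ 1.0823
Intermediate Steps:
Mul(Add(-1180, -47395), Pow(Add(-3079, -41803), -1)) = Mul(-48575, Pow(-44882, -1)) = Mul(-48575, Rational(-1, 44882)) = Rational(48575, 44882)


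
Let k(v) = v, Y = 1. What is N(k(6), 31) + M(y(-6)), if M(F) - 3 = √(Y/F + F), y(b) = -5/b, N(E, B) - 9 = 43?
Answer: 55 + √1830/30 ≈ 56.426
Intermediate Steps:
N(E, B) = 52 (N(E, B) = 9 + 43 = 52)
M(F) = 3 + √(F + 1/F) (M(F) = 3 + √(1/F + F) = 3 + √(F + 1/F))
N(k(6), 31) + M(y(-6)) = 52 + (3 + √(-5/(-6) + 1/(-5/(-6)))) = 52 + (3 + √(-5*(-⅙) + 1/(-5*(-⅙)))) = 52 + (3 + √(⅚ + 1/(⅚))) = 52 + (3 + √(⅚ + 6/5)) = 52 + (3 + √(61/30)) = 52 + (3 + √1830/30) = 55 + √1830/30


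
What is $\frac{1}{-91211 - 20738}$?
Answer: $- \frac{1}{111949} \approx -8.9326 \cdot 10^{-6}$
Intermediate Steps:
$\frac{1}{-91211 - 20738} = \frac{1}{-111949} = - \frac{1}{111949}$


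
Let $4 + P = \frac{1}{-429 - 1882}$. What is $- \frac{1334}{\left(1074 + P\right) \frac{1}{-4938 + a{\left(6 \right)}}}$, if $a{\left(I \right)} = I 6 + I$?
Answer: $\frac{887867712}{145457} \approx 6104.0$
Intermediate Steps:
$a{\left(I \right)} = 7 I$ ($a{\left(I \right)} = 6 I + I = 7 I$)
$P = - \frac{9245}{2311}$ ($P = -4 + \frac{1}{-429 - 1882} = -4 + \frac{1}{-2311} = -4 - \frac{1}{2311} = - \frac{9245}{2311} \approx -4.0004$)
$- \frac{1334}{\left(1074 + P\right) \frac{1}{-4938 + a{\left(6 \right)}}} = - \frac{1334}{\left(1074 - \frac{9245}{2311}\right) \frac{1}{-4938 + 7 \cdot 6}} = - \frac{1334}{\frac{2472769}{2311} \frac{1}{-4938 + 42}} = - \frac{1334}{\frac{2472769}{2311} \frac{1}{-4896}} = - \frac{1334}{\frac{2472769}{2311} \left(- \frac{1}{4896}\right)} = - \frac{1334}{- \frac{145457}{665568}} = \left(-1334\right) \left(- \frac{665568}{145457}\right) = \frac{887867712}{145457}$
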